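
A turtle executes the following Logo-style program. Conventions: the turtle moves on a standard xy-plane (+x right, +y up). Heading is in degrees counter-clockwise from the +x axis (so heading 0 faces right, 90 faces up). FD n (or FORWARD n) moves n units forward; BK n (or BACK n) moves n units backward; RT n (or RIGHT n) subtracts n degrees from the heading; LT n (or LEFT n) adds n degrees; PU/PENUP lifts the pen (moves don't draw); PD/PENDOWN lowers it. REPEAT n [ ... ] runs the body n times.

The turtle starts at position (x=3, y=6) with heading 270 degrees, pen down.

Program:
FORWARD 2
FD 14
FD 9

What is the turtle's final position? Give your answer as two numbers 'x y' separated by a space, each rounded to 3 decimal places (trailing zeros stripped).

Executing turtle program step by step:
Start: pos=(3,6), heading=270, pen down
FD 2: (3,6) -> (3,4) [heading=270, draw]
FD 14: (3,4) -> (3,-10) [heading=270, draw]
FD 9: (3,-10) -> (3,-19) [heading=270, draw]
Final: pos=(3,-19), heading=270, 3 segment(s) drawn

Answer: 3 -19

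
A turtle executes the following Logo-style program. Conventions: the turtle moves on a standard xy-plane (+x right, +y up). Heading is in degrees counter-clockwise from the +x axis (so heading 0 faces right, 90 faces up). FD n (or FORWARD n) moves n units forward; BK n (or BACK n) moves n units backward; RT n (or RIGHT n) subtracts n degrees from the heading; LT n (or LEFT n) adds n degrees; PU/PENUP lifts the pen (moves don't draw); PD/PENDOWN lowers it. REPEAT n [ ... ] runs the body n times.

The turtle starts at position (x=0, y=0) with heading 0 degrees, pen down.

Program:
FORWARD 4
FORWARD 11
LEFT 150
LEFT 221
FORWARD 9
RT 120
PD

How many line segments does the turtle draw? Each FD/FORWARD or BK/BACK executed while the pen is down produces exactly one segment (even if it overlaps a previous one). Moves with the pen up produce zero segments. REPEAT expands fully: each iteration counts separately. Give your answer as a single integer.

Executing turtle program step by step:
Start: pos=(0,0), heading=0, pen down
FD 4: (0,0) -> (4,0) [heading=0, draw]
FD 11: (4,0) -> (15,0) [heading=0, draw]
LT 150: heading 0 -> 150
LT 221: heading 150 -> 11
FD 9: (15,0) -> (23.835,1.717) [heading=11, draw]
RT 120: heading 11 -> 251
PD: pen down
Final: pos=(23.835,1.717), heading=251, 3 segment(s) drawn
Segments drawn: 3

Answer: 3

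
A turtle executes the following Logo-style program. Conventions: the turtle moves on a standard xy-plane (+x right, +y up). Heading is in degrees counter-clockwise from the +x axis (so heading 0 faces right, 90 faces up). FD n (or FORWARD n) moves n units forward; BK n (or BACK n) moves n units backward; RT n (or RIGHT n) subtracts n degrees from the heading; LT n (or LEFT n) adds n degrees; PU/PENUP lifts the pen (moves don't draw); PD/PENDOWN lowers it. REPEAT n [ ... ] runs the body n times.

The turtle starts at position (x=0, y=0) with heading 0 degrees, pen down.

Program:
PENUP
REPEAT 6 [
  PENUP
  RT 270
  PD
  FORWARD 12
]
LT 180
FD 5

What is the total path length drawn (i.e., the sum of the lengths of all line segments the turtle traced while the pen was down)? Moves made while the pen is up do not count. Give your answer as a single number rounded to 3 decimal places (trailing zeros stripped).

Executing turtle program step by step:
Start: pos=(0,0), heading=0, pen down
PU: pen up
REPEAT 6 [
  -- iteration 1/6 --
  PU: pen up
  RT 270: heading 0 -> 90
  PD: pen down
  FD 12: (0,0) -> (0,12) [heading=90, draw]
  -- iteration 2/6 --
  PU: pen up
  RT 270: heading 90 -> 180
  PD: pen down
  FD 12: (0,12) -> (-12,12) [heading=180, draw]
  -- iteration 3/6 --
  PU: pen up
  RT 270: heading 180 -> 270
  PD: pen down
  FD 12: (-12,12) -> (-12,0) [heading=270, draw]
  -- iteration 4/6 --
  PU: pen up
  RT 270: heading 270 -> 0
  PD: pen down
  FD 12: (-12,0) -> (0,0) [heading=0, draw]
  -- iteration 5/6 --
  PU: pen up
  RT 270: heading 0 -> 90
  PD: pen down
  FD 12: (0,0) -> (0,12) [heading=90, draw]
  -- iteration 6/6 --
  PU: pen up
  RT 270: heading 90 -> 180
  PD: pen down
  FD 12: (0,12) -> (-12,12) [heading=180, draw]
]
LT 180: heading 180 -> 0
FD 5: (-12,12) -> (-7,12) [heading=0, draw]
Final: pos=(-7,12), heading=0, 7 segment(s) drawn

Segment lengths:
  seg 1: (0,0) -> (0,12), length = 12
  seg 2: (0,12) -> (-12,12), length = 12
  seg 3: (-12,12) -> (-12,0), length = 12
  seg 4: (-12,0) -> (0,0), length = 12
  seg 5: (0,0) -> (0,12), length = 12
  seg 6: (0,12) -> (-12,12), length = 12
  seg 7: (-12,12) -> (-7,12), length = 5
Total = 77

Answer: 77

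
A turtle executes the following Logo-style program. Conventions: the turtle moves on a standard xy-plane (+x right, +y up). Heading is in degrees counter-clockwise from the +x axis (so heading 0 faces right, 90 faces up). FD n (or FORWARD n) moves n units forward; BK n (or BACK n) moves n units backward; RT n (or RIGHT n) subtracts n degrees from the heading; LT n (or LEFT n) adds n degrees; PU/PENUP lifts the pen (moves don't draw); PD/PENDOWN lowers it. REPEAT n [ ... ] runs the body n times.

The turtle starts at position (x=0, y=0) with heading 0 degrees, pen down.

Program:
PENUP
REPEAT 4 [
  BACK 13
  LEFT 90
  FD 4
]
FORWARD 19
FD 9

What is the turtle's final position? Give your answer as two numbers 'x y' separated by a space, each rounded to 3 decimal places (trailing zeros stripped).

Executing turtle program step by step:
Start: pos=(0,0), heading=0, pen down
PU: pen up
REPEAT 4 [
  -- iteration 1/4 --
  BK 13: (0,0) -> (-13,0) [heading=0, move]
  LT 90: heading 0 -> 90
  FD 4: (-13,0) -> (-13,4) [heading=90, move]
  -- iteration 2/4 --
  BK 13: (-13,4) -> (-13,-9) [heading=90, move]
  LT 90: heading 90 -> 180
  FD 4: (-13,-9) -> (-17,-9) [heading=180, move]
  -- iteration 3/4 --
  BK 13: (-17,-9) -> (-4,-9) [heading=180, move]
  LT 90: heading 180 -> 270
  FD 4: (-4,-9) -> (-4,-13) [heading=270, move]
  -- iteration 4/4 --
  BK 13: (-4,-13) -> (-4,0) [heading=270, move]
  LT 90: heading 270 -> 0
  FD 4: (-4,0) -> (0,0) [heading=0, move]
]
FD 19: (0,0) -> (19,0) [heading=0, move]
FD 9: (19,0) -> (28,0) [heading=0, move]
Final: pos=(28,0), heading=0, 0 segment(s) drawn

Answer: 28 0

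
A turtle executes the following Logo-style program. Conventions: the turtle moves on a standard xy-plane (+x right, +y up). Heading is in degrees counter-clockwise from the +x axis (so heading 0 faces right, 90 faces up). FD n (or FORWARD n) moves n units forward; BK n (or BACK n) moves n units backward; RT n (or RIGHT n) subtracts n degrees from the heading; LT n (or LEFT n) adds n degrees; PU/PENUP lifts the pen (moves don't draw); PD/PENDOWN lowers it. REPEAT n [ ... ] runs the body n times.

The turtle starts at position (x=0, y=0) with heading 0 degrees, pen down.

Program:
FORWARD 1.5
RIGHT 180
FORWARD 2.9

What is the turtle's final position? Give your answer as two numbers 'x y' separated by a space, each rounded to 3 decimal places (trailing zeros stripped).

Executing turtle program step by step:
Start: pos=(0,0), heading=0, pen down
FD 1.5: (0,0) -> (1.5,0) [heading=0, draw]
RT 180: heading 0 -> 180
FD 2.9: (1.5,0) -> (-1.4,0) [heading=180, draw]
Final: pos=(-1.4,0), heading=180, 2 segment(s) drawn

Answer: -1.4 0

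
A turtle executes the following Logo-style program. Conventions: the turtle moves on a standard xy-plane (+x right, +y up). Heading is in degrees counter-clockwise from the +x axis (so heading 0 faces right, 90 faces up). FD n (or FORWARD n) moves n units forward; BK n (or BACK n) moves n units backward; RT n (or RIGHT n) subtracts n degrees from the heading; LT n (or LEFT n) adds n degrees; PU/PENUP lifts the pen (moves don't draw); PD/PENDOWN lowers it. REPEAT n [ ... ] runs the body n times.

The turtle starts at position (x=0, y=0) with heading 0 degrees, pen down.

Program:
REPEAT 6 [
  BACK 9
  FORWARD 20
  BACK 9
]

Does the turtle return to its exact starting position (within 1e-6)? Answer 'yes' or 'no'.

Executing turtle program step by step:
Start: pos=(0,0), heading=0, pen down
REPEAT 6 [
  -- iteration 1/6 --
  BK 9: (0,0) -> (-9,0) [heading=0, draw]
  FD 20: (-9,0) -> (11,0) [heading=0, draw]
  BK 9: (11,0) -> (2,0) [heading=0, draw]
  -- iteration 2/6 --
  BK 9: (2,0) -> (-7,0) [heading=0, draw]
  FD 20: (-7,0) -> (13,0) [heading=0, draw]
  BK 9: (13,0) -> (4,0) [heading=0, draw]
  -- iteration 3/6 --
  BK 9: (4,0) -> (-5,0) [heading=0, draw]
  FD 20: (-5,0) -> (15,0) [heading=0, draw]
  BK 9: (15,0) -> (6,0) [heading=0, draw]
  -- iteration 4/6 --
  BK 9: (6,0) -> (-3,0) [heading=0, draw]
  FD 20: (-3,0) -> (17,0) [heading=0, draw]
  BK 9: (17,0) -> (8,0) [heading=0, draw]
  -- iteration 5/6 --
  BK 9: (8,0) -> (-1,0) [heading=0, draw]
  FD 20: (-1,0) -> (19,0) [heading=0, draw]
  BK 9: (19,0) -> (10,0) [heading=0, draw]
  -- iteration 6/6 --
  BK 9: (10,0) -> (1,0) [heading=0, draw]
  FD 20: (1,0) -> (21,0) [heading=0, draw]
  BK 9: (21,0) -> (12,0) [heading=0, draw]
]
Final: pos=(12,0), heading=0, 18 segment(s) drawn

Start position: (0, 0)
Final position: (12, 0)
Distance = 12; >= 1e-6 -> NOT closed

Answer: no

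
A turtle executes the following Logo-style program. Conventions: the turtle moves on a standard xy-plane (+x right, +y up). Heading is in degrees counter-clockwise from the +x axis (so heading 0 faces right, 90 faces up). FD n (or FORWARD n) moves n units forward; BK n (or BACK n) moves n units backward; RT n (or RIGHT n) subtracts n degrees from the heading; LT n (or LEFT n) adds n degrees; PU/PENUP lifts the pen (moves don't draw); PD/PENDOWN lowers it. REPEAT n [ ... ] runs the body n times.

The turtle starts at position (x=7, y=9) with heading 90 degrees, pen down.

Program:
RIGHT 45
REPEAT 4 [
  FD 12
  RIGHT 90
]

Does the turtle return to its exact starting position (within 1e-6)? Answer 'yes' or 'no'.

Executing turtle program step by step:
Start: pos=(7,9), heading=90, pen down
RT 45: heading 90 -> 45
REPEAT 4 [
  -- iteration 1/4 --
  FD 12: (7,9) -> (15.485,17.485) [heading=45, draw]
  RT 90: heading 45 -> 315
  -- iteration 2/4 --
  FD 12: (15.485,17.485) -> (23.971,9) [heading=315, draw]
  RT 90: heading 315 -> 225
  -- iteration 3/4 --
  FD 12: (23.971,9) -> (15.485,0.515) [heading=225, draw]
  RT 90: heading 225 -> 135
  -- iteration 4/4 --
  FD 12: (15.485,0.515) -> (7,9) [heading=135, draw]
  RT 90: heading 135 -> 45
]
Final: pos=(7,9), heading=45, 4 segment(s) drawn

Start position: (7, 9)
Final position: (7, 9)
Distance = 0; < 1e-6 -> CLOSED

Answer: yes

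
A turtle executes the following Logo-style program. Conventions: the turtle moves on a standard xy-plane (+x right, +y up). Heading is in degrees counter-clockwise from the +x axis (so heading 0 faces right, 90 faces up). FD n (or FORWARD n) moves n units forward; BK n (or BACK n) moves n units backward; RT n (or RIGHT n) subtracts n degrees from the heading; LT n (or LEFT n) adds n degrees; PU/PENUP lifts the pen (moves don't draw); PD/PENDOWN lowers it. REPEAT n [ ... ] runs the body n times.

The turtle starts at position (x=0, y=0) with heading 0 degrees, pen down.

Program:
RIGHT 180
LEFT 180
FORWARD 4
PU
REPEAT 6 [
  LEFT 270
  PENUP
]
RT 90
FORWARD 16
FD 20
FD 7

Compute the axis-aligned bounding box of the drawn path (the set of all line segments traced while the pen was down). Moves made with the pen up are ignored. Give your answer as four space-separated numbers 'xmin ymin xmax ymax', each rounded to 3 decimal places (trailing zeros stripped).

Executing turtle program step by step:
Start: pos=(0,0), heading=0, pen down
RT 180: heading 0 -> 180
LT 180: heading 180 -> 0
FD 4: (0,0) -> (4,0) [heading=0, draw]
PU: pen up
REPEAT 6 [
  -- iteration 1/6 --
  LT 270: heading 0 -> 270
  PU: pen up
  -- iteration 2/6 --
  LT 270: heading 270 -> 180
  PU: pen up
  -- iteration 3/6 --
  LT 270: heading 180 -> 90
  PU: pen up
  -- iteration 4/6 --
  LT 270: heading 90 -> 0
  PU: pen up
  -- iteration 5/6 --
  LT 270: heading 0 -> 270
  PU: pen up
  -- iteration 6/6 --
  LT 270: heading 270 -> 180
  PU: pen up
]
RT 90: heading 180 -> 90
FD 16: (4,0) -> (4,16) [heading=90, move]
FD 20: (4,16) -> (4,36) [heading=90, move]
FD 7: (4,36) -> (4,43) [heading=90, move]
Final: pos=(4,43), heading=90, 1 segment(s) drawn

Segment endpoints: x in {0, 4}, y in {0}
xmin=0, ymin=0, xmax=4, ymax=0

Answer: 0 0 4 0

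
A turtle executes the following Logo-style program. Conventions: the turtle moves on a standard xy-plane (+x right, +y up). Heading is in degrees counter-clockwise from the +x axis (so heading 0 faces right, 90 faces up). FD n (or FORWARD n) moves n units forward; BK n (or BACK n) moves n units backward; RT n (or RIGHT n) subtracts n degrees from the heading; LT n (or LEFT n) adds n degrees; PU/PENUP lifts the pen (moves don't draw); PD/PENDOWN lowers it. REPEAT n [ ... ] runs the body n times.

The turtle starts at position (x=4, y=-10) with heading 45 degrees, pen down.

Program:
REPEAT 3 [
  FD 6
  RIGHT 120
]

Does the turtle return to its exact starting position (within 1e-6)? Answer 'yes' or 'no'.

Executing turtle program step by step:
Start: pos=(4,-10), heading=45, pen down
REPEAT 3 [
  -- iteration 1/3 --
  FD 6: (4,-10) -> (8.243,-5.757) [heading=45, draw]
  RT 120: heading 45 -> 285
  -- iteration 2/3 --
  FD 6: (8.243,-5.757) -> (9.796,-11.553) [heading=285, draw]
  RT 120: heading 285 -> 165
  -- iteration 3/3 --
  FD 6: (9.796,-11.553) -> (4,-10) [heading=165, draw]
  RT 120: heading 165 -> 45
]
Final: pos=(4,-10), heading=45, 3 segment(s) drawn

Start position: (4, -10)
Final position: (4, -10)
Distance = 0; < 1e-6 -> CLOSED

Answer: yes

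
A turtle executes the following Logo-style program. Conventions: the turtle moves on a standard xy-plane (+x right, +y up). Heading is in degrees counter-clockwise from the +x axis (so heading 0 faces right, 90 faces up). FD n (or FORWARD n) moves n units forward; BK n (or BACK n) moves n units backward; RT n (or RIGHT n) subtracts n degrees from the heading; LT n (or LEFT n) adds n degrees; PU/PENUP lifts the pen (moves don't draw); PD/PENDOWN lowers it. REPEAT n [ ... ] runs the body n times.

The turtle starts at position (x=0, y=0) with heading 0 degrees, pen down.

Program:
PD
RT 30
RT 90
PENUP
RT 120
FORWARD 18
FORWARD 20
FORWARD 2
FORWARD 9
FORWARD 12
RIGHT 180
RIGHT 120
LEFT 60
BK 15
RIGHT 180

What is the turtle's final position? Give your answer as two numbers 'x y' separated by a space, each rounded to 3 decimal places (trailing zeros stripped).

Executing turtle program step by step:
Start: pos=(0,0), heading=0, pen down
PD: pen down
RT 30: heading 0 -> 330
RT 90: heading 330 -> 240
PU: pen up
RT 120: heading 240 -> 120
FD 18: (0,0) -> (-9,15.588) [heading=120, move]
FD 20: (-9,15.588) -> (-19,32.909) [heading=120, move]
FD 2: (-19,32.909) -> (-20,34.641) [heading=120, move]
FD 9: (-20,34.641) -> (-24.5,42.435) [heading=120, move]
FD 12: (-24.5,42.435) -> (-30.5,52.828) [heading=120, move]
RT 180: heading 120 -> 300
RT 120: heading 300 -> 180
LT 60: heading 180 -> 240
BK 15: (-30.5,52.828) -> (-23,65.818) [heading=240, move]
RT 180: heading 240 -> 60
Final: pos=(-23,65.818), heading=60, 0 segment(s) drawn

Answer: -23 65.818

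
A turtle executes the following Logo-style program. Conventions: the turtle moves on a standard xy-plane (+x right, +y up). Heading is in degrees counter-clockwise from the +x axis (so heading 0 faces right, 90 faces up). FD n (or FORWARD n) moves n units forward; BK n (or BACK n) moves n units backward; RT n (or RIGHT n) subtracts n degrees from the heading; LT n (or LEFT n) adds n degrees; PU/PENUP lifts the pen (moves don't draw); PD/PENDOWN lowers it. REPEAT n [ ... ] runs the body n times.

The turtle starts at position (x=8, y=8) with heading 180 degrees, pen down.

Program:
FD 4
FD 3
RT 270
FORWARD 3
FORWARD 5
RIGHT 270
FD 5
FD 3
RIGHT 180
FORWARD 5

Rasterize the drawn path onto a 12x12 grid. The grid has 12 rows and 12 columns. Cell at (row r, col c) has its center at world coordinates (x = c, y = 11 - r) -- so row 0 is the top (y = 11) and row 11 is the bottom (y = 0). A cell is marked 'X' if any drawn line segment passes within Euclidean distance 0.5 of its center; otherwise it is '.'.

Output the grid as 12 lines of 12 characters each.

Segment 0: (8,8) -> (4,8)
Segment 1: (4,8) -> (1,8)
Segment 2: (1,8) -> (1,5)
Segment 3: (1,5) -> (1,0)
Segment 4: (1,0) -> (6,0)
Segment 5: (6,0) -> (9,0)
Segment 6: (9,0) -> (4,0)

Answer: ............
............
............
.XXXXXXXX...
.X..........
.X..........
.X..........
.X..........
.X..........
.X..........
.X..........
.XXXXXXXXX..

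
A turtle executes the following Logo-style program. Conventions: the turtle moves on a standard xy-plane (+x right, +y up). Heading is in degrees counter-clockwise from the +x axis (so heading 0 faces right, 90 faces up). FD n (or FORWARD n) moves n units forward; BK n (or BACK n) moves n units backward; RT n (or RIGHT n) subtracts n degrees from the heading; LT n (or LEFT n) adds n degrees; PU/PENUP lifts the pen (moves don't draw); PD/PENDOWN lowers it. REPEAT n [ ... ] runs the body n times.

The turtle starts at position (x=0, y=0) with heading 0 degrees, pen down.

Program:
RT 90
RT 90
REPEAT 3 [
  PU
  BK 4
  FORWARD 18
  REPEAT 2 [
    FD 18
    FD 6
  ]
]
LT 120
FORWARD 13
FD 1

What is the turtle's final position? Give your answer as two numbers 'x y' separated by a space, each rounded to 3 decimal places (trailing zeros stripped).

Executing turtle program step by step:
Start: pos=(0,0), heading=0, pen down
RT 90: heading 0 -> 270
RT 90: heading 270 -> 180
REPEAT 3 [
  -- iteration 1/3 --
  PU: pen up
  BK 4: (0,0) -> (4,0) [heading=180, move]
  FD 18: (4,0) -> (-14,0) [heading=180, move]
  REPEAT 2 [
    -- iteration 1/2 --
    FD 18: (-14,0) -> (-32,0) [heading=180, move]
    FD 6: (-32,0) -> (-38,0) [heading=180, move]
    -- iteration 2/2 --
    FD 18: (-38,0) -> (-56,0) [heading=180, move]
    FD 6: (-56,0) -> (-62,0) [heading=180, move]
  ]
  -- iteration 2/3 --
  PU: pen up
  BK 4: (-62,0) -> (-58,0) [heading=180, move]
  FD 18: (-58,0) -> (-76,0) [heading=180, move]
  REPEAT 2 [
    -- iteration 1/2 --
    FD 18: (-76,0) -> (-94,0) [heading=180, move]
    FD 6: (-94,0) -> (-100,0) [heading=180, move]
    -- iteration 2/2 --
    FD 18: (-100,0) -> (-118,0) [heading=180, move]
    FD 6: (-118,0) -> (-124,0) [heading=180, move]
  ]
  -- iteration 3/3 --
  PU: pen up
  BK 4: (-124,0) -> (-120,0) [heading=180, move]
  FD 18: (-120,0) -> (-138,0) [heading=180, move]
  REPEAT 2 [
    -- iteration 1/2 --
    FD 18: (-138,0) -> (-156,0) [heading=180, move]
    FD 6: (-156,0) -> (-162,0) [heading=180, move]
    -- iteration 2/2 --
    FD 18: (-162,0) -> (-180,0) [heading=180, move]
    FD 6: (-180,0) -> (-186,0) [heading=180, move]
  ]
]
LT 120: heading 180 -> 300
FD 13: (-186,0) -> (-179.5,-11.258) [heading=300, move]
FD 1: (-179.5,-11.258) -> (-179,-12.124) [heading=300, move]
Final: pos=(-179,-12.124), heading=300, 0 segment(s) drawn

Answer: -179 -12.124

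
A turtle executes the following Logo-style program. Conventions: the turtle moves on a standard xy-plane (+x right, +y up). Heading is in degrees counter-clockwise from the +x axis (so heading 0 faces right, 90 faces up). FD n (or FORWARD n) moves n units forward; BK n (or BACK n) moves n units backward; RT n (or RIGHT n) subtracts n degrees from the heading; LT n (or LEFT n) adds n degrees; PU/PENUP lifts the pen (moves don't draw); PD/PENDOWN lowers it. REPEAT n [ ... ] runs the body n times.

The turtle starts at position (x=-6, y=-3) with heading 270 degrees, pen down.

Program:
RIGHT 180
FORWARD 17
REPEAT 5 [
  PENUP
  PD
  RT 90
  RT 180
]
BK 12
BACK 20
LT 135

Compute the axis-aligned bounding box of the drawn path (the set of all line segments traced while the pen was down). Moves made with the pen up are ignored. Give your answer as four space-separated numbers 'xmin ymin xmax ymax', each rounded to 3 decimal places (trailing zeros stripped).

Executing turtle program step by step:
Start: pos=(-6,-3), heading=270, pen down
RT 180: heading 270 -> 90
FD 17: (-6,-3) -> (-6,14) [heading=90, draw]
REPEAT 5 [
  -- iteration 1/5 --
  PU: pen up
  PD: pen down
  RT 90: heading 90 -> 0
  RT 180: heading 0 -> 180
  -- iteration 2/5 --
  PU: pen up
  PD: pen down
  RT 90: heading 180 -> 90
  RT 180: heading 90 -> 270
  -- iteration 3/5 --
  PU: pen up
  PD: pen down
  RT 90: heading 270 -> 180
  RT 180: heading 180 -> 0
  -- iteration 4/5 --
  PU: pen up
  PD: pen down
  RT 90: heading 0 -> 270
  RT 180: heading 270 -> 90
  -- iteration 5/5 --
  PU: pen up
  PD: pen down
  RT 90: heading 90 -> 0
  RT 180: heading 0 -> 180
]
BK 12: (-6,14) -> (6,14) [heading=180, draw]
BK 20: (6,14) -> (26,14) [heading=180, draw]
LT 135: heading 180 -> 315
Final: pos=(26,14), heading=315, 3 segment(s) drawn

Segment endpoints: x in {-6, -6, 6, 26}, y in {-3, 14, 14, 14}
xmin=-6, ymin=-3, xmax=26, ymax=14

Answer: -6 -3 26 14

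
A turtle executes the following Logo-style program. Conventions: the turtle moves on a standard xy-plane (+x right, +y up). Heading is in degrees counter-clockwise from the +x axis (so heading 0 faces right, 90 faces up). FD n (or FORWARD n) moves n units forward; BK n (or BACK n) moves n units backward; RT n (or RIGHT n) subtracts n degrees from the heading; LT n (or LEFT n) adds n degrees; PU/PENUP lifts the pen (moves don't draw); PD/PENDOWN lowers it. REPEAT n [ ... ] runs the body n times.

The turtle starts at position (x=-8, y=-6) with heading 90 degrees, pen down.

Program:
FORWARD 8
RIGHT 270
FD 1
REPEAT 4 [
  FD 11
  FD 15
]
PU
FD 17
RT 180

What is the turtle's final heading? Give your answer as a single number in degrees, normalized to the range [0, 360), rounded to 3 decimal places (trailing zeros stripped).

Executing turtle program step by step:
Start: pos=(-8,-6), heading=90, pen down
FD 8: (-8,-6) -> (-8,2) [heading=90, draw]
RT 270: heading 90 -> 180
FD 1: (-8,2) -> (-9,2) [heading=180, draw]
REPEAT 4 [
  -- iteration 1/4 --
  FD 11: (-9,2) -> (-20,2) [heading=180, draw]
  FD 15: (-20,2) -> (-35,2) [heading=180, draw]
  -- iteration 2/4 --
  FD 11: (-35,2) -> (-46,2) [heading=180, draw]
  FD 15: (-46,2) -> (-61,2) [heading=180, draw]
  -- iteration 3/4 --
  FD 11: (-61,2) -> (-72,2) [heading=180, draw]
  FD 15: (-72,2) -> (-87,2) [heading=180, draw]
  -- iteration 4/4 --
  FD 11: (-87,2) -> (-98,2) [heading=180, draw]
  FD 15: (-98,2) -> (-113,2) [heading=180, draw]
]
PU: pen up
FD 17: (-113,2) -> (-130,2) [heading=180, move]
RT 180: heading 180 -> 0
Final: pos=(-130,2), heading=0, 10 segment(s) drawn

Answer: 0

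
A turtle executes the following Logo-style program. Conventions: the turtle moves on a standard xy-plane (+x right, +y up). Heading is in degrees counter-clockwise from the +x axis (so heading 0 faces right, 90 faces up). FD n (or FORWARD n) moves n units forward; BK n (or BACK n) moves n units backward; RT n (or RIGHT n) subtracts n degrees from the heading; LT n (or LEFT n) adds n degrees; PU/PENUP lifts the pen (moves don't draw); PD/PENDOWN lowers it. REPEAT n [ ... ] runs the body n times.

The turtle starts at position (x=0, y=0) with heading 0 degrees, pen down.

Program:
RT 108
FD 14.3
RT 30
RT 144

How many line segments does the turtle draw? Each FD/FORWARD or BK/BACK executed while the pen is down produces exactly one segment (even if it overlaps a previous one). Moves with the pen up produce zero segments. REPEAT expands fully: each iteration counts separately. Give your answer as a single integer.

Answer: 1

Derivation:
Executing turtle program step by step:
Start: pos=(0,0), heading=0, pen down
RT 108: heading 0 -> 252
FD 14.3: (0,0) -> (-4.419,-13.6) [heading=252, draw]
RT 30: heading 252 -> 222
RT 144: heading 222 -> 78
Final: pos=(-4.419,-13.6), heading=78, 1 segment(s) drawn
Segments drawn: 1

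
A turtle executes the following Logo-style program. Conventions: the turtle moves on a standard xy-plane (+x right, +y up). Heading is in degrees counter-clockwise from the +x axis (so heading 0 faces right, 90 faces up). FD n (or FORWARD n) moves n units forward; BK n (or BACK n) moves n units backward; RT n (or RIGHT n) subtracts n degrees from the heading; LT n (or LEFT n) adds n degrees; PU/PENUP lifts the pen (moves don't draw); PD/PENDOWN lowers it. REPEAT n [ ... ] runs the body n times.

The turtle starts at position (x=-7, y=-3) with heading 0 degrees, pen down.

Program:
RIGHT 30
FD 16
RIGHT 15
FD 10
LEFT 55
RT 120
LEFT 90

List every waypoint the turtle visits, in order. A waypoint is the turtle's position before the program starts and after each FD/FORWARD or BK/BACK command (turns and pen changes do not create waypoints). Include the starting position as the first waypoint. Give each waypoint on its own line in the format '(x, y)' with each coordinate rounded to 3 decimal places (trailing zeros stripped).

Executing turtle program step by step:
Start: pos=(-7,-3), heading=0, pen down
RT 30: heading 0 -> 330
FD 16: (-7,-3) -> (6.856,-11) [heading=330, draw]
RT 15: heading 330 -> 315
FD 10: (6.856,-11) -> (13.927,-18.071) [heading=315, draw]
LT 55: heading 315 -> 10
RT 120: heading 10 -> 250
LT 90: heading 250 -> 340
Final: pos=(13.927,-18.071), heading=340, 2 segment(s) drawn
Waypoints (3 total):
(-7, -3)
(6.856, -11)
(13.927, -18.071)

Answer: (-7, -3)
(6.856, -11)
(13.927, -18.071)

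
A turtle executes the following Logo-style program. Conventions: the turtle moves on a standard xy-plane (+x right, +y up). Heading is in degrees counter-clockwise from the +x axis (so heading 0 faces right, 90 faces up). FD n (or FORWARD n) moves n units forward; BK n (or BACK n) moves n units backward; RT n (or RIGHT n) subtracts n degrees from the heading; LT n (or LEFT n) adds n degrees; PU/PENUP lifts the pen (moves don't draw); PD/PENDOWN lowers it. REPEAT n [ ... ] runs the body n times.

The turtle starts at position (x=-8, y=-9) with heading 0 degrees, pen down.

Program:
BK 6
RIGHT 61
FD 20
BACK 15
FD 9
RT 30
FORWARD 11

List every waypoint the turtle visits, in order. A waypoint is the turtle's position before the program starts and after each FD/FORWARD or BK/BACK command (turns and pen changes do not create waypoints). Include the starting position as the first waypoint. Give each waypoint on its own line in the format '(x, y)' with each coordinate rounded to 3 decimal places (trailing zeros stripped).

Executing turtle program step by step:
Start: pos=(-8,-9), heading=0, pen down
BK 6: (-8,-9) -> (-14,-9) [heading=0, draw]
RT 61: heading 0 -> 299
FD 20: (-14,-9) -> (-4.304,-26.492) [heading=299, draw]
BK 15: (-4.304,-26.492) -> (-11.576,-13.373) [heading=299, draw]
FD 9: (-11.576,-13.373) -> (-7.213,-21.245) [heading=299, draw]
RT 30: heading 299 -> 269
FD 11: (-7.213,-21.245) -> (-7.405,-32.243) [heading=269, draw]
Final: pos=(-7.405,-32.243), heading=269, 5 segment(s) drawn
Waypoints (6 total):
(-8, -9)
(-14, -9)
(-4.304, -26.492)
(-11.576, -13.373)
(-7.213, -21.245)
(-7.405, -32.243)

Answer: (-8, -9)
(-14, -9)
(-4.304, -26.492)
(-11.576, -13.373)
(-7.213, -21.245)
(-7.405, -32.243)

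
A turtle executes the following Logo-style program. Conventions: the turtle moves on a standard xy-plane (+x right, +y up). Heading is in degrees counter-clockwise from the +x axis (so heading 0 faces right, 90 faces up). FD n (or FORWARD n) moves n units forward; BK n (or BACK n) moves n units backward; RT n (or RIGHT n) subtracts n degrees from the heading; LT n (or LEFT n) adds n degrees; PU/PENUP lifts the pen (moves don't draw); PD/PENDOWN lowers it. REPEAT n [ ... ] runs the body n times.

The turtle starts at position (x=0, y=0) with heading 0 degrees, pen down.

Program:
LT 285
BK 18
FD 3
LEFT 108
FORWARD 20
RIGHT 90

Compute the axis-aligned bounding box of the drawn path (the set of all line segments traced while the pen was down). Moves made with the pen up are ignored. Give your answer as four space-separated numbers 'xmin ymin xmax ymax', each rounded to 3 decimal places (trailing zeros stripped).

Answer: -4.659 0 12.891 25.382

Derivation:
Executing turtle program step by step:
Start: pos=(0,0), heading=0, pen down
LT 285: heading 0 -> 285
BK 18: (0,0) -> (-4.659,17.387) [heading=285, draw]
FD 3: (-4.659,17.387) -> (-3.882,14.489) [heading=285, draw]
LT 108: heading 285 -> 33
FD 20: (-3.882,14.489) -> (12.891,25.382) [heading=33, draw]
RT 90: heading 33 -> 303
Final: pos=(12.891,25.382), heading=303, 3 segment(s) drawn

Segment endpoints: x in {-4.659, -3.882, 0, 12.891}, y in {0, 14.489, 17.387, 25.382}
xmin=-4.659, ymin=0, xmax=12.891, ymax=25.382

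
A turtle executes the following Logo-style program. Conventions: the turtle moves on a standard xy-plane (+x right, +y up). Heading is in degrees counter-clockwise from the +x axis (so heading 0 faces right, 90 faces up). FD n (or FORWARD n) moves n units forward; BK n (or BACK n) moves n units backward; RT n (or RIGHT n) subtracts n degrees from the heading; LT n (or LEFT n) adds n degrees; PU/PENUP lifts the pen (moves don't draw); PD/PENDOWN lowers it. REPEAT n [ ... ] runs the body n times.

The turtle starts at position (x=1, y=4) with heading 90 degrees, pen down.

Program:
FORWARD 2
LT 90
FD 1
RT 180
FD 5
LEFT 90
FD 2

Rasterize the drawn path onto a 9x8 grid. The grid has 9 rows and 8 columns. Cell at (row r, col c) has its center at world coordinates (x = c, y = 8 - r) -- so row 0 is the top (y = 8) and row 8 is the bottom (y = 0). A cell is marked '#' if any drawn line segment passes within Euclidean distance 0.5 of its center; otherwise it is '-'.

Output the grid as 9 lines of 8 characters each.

Answer: -----#--
-----#--
######--
-#------
-#------
--------
--------
--------
--------

Derivation:
Segment 0: (1,4) -> (1,6)
Segment 1: (1,6) -> (0,6)
Segment 2: (0,6) -> (5,6)
Segment 3: (5,6) -> (5,8)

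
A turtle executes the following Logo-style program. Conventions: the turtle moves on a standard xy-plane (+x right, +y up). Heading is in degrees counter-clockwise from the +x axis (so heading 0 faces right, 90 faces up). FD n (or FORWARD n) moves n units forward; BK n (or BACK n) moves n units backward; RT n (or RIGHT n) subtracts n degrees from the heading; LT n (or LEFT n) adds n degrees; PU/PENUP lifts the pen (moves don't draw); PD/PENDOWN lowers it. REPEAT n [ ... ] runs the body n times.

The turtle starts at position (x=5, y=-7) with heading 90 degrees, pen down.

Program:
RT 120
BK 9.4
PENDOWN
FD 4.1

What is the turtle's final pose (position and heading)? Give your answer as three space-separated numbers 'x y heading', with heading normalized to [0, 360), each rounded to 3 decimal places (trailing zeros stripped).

Executing turtle program step by step:
Start: pos=(5,-7), heading=90, pen down
RT 120: heading 90 -> 330
BK 9.4: (5,-7) -> (-3.141,-2.3) [heading=330, draw]
PD: pen down
FD 4.1: (-3.141,-2.3) -> (0.41,-4.35) [heading=330, draw]
Final: pos=(0.41,-4.35), heading=330, 2 segment(s) drawn

Answer: 0.41 -4.35 330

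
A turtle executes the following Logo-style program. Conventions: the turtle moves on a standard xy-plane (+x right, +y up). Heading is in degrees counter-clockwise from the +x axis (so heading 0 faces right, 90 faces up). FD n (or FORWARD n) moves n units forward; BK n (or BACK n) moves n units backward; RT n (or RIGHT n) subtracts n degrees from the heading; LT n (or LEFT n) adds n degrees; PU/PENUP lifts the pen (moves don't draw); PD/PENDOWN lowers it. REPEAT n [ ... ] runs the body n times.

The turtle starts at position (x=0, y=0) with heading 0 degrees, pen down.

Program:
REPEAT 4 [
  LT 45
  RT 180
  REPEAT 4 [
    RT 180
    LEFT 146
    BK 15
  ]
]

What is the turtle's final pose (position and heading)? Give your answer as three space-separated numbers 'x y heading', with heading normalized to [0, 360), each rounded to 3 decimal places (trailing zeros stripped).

Executing turtle program step by step:
Start: pos=(0,0), heading=0, pen down
REPEAT 4 [
  -- iteration 1/4 --
  LT 45: heading 0 -> 45
  RT 180: heading 45 -> 225
  REPEAT 4 [
    -- iteration 1/4 --
    RT 180: heading 225 -> 45
    LT 146: heading 45 -> 191
    BK 15: (0,0) -> (14.724,2.862) [heading=191, draw]
    -- iteration 2/4 --
    RT 180: heading 191 -> 11
    LT 146: heading 11 -> 157
    BK 15: (14.724,2.862) -> (28.532,-2.999) [heading=157, draw]
    -- iteration 3/4 --
    RT 180: heading 157 -> 337
    LT 146: heading 337 -> 123
    BK 15: (28.532,-2.999) -> (36.702,-15.579) [heading=123, draw]
    -- iteration 4/4 --
    RT 180: heading 123 -> 303
    LT 146: heading 303 -> 89
    BK 15: (36.702,-15.579) -> (36.44,-30.577) [heading=89, draw]
  ]
  -- iteration 2/4 --
  LT 45: heading 89 -> 134
  RT 180: heading 134 -> 314
  REPEAT 4 [
    -- iteration 1/4 --
    RT 180: heading 314 -> 134
    LT 146: heading 134 -> 280
    BK 15: (36.44,-30.577) -> (33.835,-15.804) [heading=280, draw]
    -- iteration 2/4 --
    RT 180: heading 280 -> 100
    LT 146: heading 100 -> 246
    BK 15: (33.835,-15.804) -> (39.936,-2.101) [heading=246, draw]
    -- iteration 3/4 --
    RT 180: heading 246 -> 66
    LT 146: heading 66 -> 212
    BK 15: (39.936,-2.101) -> (52.657,5.847) [heading=212, draw]
    -- iteration 4/4 --
    RT 180: heading 212 -> 32
    LT 146: heading 32 -> 178
    BK 15: (52.657,5.847) -> (67.648,5.324) [heading=178, draw]
  ]
  -- iteration 3/4 --
  LT 45: heading 178 -> 223
  RT 180: heading 223 -> 43
  REPEAT 4 [
    -- iteration 1/4 --
    RT 180: heading 43 -> 223
    LT 146: heading 223 -> 9
    BK 15: (67.648,5.324) -> (52.832,2.977) [heading=9, draw]
    -- iteration 2/4 --
    RT 180: heading 9 -> 189
    LT 146: heading 189 -> 335
    BK 15: (52.832,2.977) -> (39.238,9.317) [heading=335, draw]
    -- iteration 3/4 --
    RT 180: heading 335 -> 155
    LT 146: heading 155 -> 301
    BK 15: (39.238,9.317) -> (31.512,22.174) [heading=301, draw]
    -- iteration 4/4 --
    RT 180: heading 301 -> 121
    LT 146: heading 121 -> 267
    BK 15: (31.512,22.174) -> (32.297,37.154) [heading=267, draw]
  ]
  -- iteration 4/4 --
  LT 45: heading 267 -> 312
  RT 180: heading 312 -> 132
  REPEAT 4 [
    -- iteration 1/4 --
    RT 180: heading 132 -> 312
    LT 146: heading 312 -> 98
    BK 15: (32.297,37.154) -> (34.385,22.3) [heading=98, draw]
    -- iteration 2/4 --
    RT 180: heading 98 -> 278
    LT 146: heading 278 -> 64
    BK 15: (34.385,22.3) -> (27.809,8.818) [heading=64, draw]
    -- iteration 3/4 --
    RT 180: heading 64 -> 244
    LT 146: heading 244 -> 30
    BK 15: (27.809,8.818) -> (14.819,1.318) [heading=30, draw]
    -- iteration 4/4 --
    RT 180: heading 30 -> 210
    LT 146: heading 210 -> 356
    BK 15: (14.819,1.318) -> (-0.145,2.364) [heading=356, draw]
  ]
]
Final: pos=(-0.145,2.364), heading=356, 16 segment(s) drawn

Answer: -0.145 2.364 356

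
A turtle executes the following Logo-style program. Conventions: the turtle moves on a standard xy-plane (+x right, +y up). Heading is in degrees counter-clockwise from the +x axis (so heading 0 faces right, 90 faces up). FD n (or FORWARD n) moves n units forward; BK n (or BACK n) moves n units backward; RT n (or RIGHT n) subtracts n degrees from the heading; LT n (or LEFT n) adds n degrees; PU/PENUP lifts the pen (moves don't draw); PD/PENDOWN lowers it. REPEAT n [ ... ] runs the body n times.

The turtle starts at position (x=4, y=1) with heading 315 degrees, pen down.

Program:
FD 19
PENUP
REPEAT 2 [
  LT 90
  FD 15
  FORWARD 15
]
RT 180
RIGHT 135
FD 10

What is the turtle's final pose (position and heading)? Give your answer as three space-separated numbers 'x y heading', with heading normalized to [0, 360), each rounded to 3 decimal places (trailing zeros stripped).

Executing turtle program step by step:
Start: pos=(4,1), heading=315, pen down
FD 19: (4,1) -> (17.435,-12.435) [heading=315, draw]
PU: pen up
REPEAT 2 [
  -- iteration 1/2 --
  LT 90: heading 315 -> 45
  FD 15: (17.435,-12.435) -> (28.042,-1.828) [heading=45, move]
  FD 15: (28.042,-1.828) -> (38.648,8.778) [heading=45, move]
  -- iteration 2/2 --
  LT 90: heading 45 -> 135
  FD 15: (38.648,8.778) -> (28.042,19.385) [heading=135, move]
  FD 15: (28.042,19.385) -> (17.435,29.991) [heading=135, move]
]
RT 180: heading 135 -> 315
RT 135: heading 315 -> 180
FD 10: (17.435,29.991) -> (7.435,29.991) [heading=180, move]
Final: pos=(7.435,29.991), heading=180, 1 segment(s) drawn

Answer: 7.435 29.991 180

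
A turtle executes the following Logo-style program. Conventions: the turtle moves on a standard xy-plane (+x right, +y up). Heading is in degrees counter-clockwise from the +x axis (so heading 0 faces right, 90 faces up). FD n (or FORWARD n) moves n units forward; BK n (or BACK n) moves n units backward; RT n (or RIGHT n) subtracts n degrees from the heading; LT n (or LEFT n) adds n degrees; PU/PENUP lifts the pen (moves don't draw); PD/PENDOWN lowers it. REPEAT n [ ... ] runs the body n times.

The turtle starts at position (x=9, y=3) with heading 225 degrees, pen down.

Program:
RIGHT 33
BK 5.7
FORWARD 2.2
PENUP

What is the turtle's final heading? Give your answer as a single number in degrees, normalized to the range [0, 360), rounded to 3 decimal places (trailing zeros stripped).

Answer: 192

Derivation:
Executing turtle program step by step:
Start: pos=(9,3), heading=225, pen down
RT 33: heading 225 -> 192
BK 5.7: (9,3) -> (14.575,4.185) [heading=192, draw]
FD 2.2: (14.575,4.185) -> (12.424,3.728) [heading=192, draw]
PU: pen up
Final: pos=(12.424,3.728), heading=192, 2 segment(s) drawn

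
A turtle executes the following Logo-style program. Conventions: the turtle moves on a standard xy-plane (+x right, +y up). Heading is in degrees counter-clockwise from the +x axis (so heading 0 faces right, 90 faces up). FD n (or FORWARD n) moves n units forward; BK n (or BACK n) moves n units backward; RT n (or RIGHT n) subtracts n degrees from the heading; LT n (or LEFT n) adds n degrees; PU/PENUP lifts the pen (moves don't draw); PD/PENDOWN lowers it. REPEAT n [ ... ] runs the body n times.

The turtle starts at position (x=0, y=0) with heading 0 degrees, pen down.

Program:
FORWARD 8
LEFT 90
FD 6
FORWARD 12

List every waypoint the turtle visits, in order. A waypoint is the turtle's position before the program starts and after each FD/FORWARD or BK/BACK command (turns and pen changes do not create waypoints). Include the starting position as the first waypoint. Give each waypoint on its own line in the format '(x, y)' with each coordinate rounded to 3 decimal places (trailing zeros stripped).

Executing turtle program step by step:
Start: pos=(0,0), heading=0, pen down
FD 8: (0,0) -> (8,0) [heading=0, draw]
LT 90: heading 0 -> 90
FD 6: (8,0) -> (8,6) [heading=90, draw]
FD 12: (8,6) -> (8,18) [heading=90, draw]
Final: pos=(8,18), heading=90, 3 segment(s) drawn
Waypoints (4 total):
(0, 0)
(8, 0)
(8, 6)
(8, 18)

Answer: (0, 0)
(8, 0)
(8, 6)
(8, 18)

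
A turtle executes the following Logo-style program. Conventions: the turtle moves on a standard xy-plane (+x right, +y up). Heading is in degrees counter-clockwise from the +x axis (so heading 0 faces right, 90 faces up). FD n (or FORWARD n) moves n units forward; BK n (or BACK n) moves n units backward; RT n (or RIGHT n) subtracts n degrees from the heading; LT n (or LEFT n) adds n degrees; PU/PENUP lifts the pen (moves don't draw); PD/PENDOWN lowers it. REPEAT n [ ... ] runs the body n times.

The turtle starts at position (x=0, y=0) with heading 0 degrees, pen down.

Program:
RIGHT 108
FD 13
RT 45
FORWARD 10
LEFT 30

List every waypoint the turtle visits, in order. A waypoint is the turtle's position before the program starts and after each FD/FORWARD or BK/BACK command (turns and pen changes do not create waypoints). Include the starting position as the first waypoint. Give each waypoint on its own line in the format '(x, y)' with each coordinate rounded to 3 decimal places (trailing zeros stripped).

Answer: (0, 0)
(-4.017, -12.364)
(-12.927, -16.904)

Derivation:
Executing turtle program step by step:
Start: pos=(0,0), heading=0, pen down
RT 108: heading 0 -> 252
FD 13: (0,0) -> (-4.017,-12.364) [heading=252, draw]
RT 45: heading 252 -> 207
FD 10: (-4.017,-12.364) -> (-12.927,-16.904) [heading=207, draw]
LT 30: heading 207 -> 237
Final: pos=(-12.927,-16.904), heading=237, 2 segment(s) drawn
Waypoints (3 total):
(0, 0)
(-4.017, -12.364)
(-12.927, -16.904)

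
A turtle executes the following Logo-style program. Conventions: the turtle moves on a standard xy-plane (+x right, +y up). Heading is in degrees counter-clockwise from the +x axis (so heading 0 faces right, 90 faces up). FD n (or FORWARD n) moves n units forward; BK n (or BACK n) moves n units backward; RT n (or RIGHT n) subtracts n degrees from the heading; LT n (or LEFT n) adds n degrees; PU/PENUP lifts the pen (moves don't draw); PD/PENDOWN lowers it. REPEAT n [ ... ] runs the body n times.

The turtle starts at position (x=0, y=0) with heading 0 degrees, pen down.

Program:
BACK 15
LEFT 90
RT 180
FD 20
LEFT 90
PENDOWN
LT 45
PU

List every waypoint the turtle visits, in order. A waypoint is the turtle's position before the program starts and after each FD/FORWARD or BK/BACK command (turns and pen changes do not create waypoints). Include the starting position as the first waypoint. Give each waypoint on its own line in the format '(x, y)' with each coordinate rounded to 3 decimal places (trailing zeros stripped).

Executing turtle program step by step:
Start: pos=(0,0), heading=0, pen down
BK 15: (0,0) -> (-15,0) [heading=0, draw]
LT 90: heading 0 -> 90
RT 180: heading 90 -> 270
FD 20: (-15,0) -> (-15,-20) [heading=270, draw]
LT 90: heading 270 -> 0
PD: pen down
LT 45: heading 0 -> 45
PU: pen up
Final: pos=(-15,-20), heading=45, 2 segment(s) drawn
Waypoints (3 total):
(0, 0)
(-15, 0)
(-15, -20)

Answer: (0, 0)
(-15, 0)
(-15, -20)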